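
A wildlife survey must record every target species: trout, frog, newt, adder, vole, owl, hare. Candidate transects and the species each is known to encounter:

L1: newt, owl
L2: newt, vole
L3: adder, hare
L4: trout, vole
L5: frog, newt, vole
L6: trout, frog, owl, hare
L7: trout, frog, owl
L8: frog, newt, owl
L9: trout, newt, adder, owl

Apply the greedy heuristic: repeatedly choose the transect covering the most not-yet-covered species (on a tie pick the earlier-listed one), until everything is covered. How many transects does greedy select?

3

Pick 1: L6 covers 4 new species (trout, frog, owl, hare).
Pick 2: L2 covers 2 new species (newt, vole).
Pick 3: L3 covers 1 new species (adder).
Greedy uses 3 transects.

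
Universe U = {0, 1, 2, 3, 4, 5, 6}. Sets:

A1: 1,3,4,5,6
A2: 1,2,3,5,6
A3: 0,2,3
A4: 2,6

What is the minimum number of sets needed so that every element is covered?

2

A1, A3 together cover {0, 1, 2, 3, 4, 5, 6} — every element.
No single set contains all 7 elements, so 2 is optimal.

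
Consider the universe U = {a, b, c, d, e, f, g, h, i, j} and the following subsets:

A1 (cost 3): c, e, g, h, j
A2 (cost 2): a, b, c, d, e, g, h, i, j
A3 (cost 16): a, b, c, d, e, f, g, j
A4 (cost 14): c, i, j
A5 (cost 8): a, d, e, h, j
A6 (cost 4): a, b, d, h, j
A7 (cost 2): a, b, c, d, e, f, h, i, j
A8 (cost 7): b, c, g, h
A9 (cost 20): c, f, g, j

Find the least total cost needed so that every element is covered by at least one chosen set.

A2, A7 cover every element at cost 2 + 2 = 4.
Any cover uses at least 2 sets; among all covering selections none totals below 4.

4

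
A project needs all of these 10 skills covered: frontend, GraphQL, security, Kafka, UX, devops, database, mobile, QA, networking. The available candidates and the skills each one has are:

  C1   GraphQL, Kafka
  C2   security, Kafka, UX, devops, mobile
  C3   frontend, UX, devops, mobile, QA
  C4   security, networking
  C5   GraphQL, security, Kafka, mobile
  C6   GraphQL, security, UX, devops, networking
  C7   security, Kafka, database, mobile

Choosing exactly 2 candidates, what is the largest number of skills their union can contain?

Choosing C3, C5 covers {frontend, GraphQL, security, Kafka, UX, devops, mobile, QA} — 8 skills.
No choice of 2 candidates does better; here database, networking are left uncovered.

8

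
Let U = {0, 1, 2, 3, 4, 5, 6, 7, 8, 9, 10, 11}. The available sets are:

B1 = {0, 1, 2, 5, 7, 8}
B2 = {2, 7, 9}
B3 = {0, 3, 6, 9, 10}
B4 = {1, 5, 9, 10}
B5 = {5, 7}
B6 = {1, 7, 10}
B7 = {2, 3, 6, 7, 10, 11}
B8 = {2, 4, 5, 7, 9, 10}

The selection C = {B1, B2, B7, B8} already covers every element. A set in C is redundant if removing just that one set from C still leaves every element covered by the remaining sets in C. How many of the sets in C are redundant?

Drop B1: 0, 1, 8 uncovered — not redundant.
Drop B2: the rest still cover every element — redundant.
Drop B7: 3, 6, 11 uncovered — not redundant.
Drop B8: 4 uncovered — not redundant.
1 redundant: B2.

1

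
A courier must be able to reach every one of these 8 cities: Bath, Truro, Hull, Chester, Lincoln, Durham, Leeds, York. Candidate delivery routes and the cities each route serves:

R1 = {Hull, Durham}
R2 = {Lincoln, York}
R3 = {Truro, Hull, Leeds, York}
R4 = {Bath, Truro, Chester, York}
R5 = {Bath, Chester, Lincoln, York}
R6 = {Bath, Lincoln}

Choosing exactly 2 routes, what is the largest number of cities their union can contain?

7

Choosing R3, R5 covers {Bath, Truro, Hull, Chester, Lincoln, Leeds, York} — 7 cities.
No choice of 2 routes does better; here Durham is left uncovered.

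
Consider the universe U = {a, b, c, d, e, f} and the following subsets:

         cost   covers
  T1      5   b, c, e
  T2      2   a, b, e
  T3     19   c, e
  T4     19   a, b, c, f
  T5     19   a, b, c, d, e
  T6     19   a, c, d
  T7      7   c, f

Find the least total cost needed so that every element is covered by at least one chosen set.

26

T5, T7 cover every element at cost 19 + 7 = 26.
Any cover uses at least 2 sets; among all covering selections none totals below 26.
Greedy by coverage-per-cost would pick T2, T7, T5 for 28 — worse than the optimum 26.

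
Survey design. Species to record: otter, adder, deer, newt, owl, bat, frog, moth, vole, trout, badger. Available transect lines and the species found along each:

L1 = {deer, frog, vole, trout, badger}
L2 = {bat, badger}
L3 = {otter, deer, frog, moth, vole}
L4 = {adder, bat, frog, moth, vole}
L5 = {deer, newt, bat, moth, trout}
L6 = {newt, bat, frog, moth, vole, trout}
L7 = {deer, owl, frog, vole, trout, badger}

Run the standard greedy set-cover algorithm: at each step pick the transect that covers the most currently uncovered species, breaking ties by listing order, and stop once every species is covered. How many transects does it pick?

Pick 1: L6 covers 6 new species (newt, bat, frog, moth, vole, trout).
Pick 2: L7 covers 3 new species (deer, owl, badger).
Pick 3: L3 covers 1 new species (otter).
Pick 4: L4 covers 1 new species (adder).
Greedy uses 4 transects.

4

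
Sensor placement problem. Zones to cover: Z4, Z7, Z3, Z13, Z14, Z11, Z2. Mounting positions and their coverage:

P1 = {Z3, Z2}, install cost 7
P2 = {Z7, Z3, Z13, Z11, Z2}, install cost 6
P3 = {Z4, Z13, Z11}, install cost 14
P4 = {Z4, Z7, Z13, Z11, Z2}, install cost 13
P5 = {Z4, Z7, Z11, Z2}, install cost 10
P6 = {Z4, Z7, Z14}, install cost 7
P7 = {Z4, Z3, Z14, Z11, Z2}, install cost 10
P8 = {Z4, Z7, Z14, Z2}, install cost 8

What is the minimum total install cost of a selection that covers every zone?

13

P2, P6 cover every zone at install cost 6 + 7 = 13.
Any cover uses at least 2 sensor positions; among all covering selections none totals below 13.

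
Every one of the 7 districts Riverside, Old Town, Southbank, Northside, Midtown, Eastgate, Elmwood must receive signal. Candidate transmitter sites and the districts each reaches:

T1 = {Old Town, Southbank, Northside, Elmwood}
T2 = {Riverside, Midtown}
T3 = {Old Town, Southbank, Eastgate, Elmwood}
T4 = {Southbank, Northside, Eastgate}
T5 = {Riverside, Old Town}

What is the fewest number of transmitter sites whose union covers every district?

T1, T2, T3 together cover {Riverside, Old Town, Southbank, Northside, Midtown, Eastgate, Elmwood} — every district.
No 2 of the 5 transmitter sites cover everything (all 10 pairs fall short), so 3 is minimum.

3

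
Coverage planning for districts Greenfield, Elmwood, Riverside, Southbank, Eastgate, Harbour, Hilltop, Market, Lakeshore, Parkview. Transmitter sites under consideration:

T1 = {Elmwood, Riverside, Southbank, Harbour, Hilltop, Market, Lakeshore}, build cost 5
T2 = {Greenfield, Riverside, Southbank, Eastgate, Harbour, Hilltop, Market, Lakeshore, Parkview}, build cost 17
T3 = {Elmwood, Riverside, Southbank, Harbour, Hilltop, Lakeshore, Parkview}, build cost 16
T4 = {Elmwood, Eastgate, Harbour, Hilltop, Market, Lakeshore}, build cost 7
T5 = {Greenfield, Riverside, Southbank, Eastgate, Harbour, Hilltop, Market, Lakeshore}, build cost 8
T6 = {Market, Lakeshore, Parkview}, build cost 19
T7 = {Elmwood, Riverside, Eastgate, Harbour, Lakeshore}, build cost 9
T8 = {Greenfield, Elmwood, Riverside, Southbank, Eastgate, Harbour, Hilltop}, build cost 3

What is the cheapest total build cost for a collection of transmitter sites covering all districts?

T2, T8 cover every district at build cost 17 + 3 = 20.
Any cover uses at least 2 transmitter sites; among all covering selections none totals below 20.
Greedy by coverage-per-build cost would pick T8, T1, T3 for 24 — worse than the optimum 20.

20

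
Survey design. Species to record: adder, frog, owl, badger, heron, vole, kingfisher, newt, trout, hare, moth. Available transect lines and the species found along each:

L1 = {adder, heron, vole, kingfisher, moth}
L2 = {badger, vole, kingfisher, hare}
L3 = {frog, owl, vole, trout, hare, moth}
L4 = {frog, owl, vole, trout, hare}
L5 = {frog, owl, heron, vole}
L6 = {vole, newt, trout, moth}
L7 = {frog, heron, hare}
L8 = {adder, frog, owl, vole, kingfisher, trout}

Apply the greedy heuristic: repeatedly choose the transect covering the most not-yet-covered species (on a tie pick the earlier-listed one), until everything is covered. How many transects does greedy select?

4

Pick 1: L3 covers 6 new species (frog, owl, vole, trout, hare, moth).
Pick 2: L1 covers 3 new species (adder, heron, kingfisher).
Pick 3: L2 covers 1 new species (badger).
Pick 4: L6 covers 1 new species (newt).
Greedy uses 4 transects.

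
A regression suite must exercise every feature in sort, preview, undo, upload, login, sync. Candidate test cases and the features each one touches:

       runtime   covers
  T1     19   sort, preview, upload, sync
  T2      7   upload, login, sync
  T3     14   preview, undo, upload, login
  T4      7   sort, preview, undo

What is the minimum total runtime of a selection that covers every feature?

T2, T4 cover every feature at runtime 7 + 7 = 14.
Any cover uses at least 2 test cases; among all covering selections none totals below 14.

14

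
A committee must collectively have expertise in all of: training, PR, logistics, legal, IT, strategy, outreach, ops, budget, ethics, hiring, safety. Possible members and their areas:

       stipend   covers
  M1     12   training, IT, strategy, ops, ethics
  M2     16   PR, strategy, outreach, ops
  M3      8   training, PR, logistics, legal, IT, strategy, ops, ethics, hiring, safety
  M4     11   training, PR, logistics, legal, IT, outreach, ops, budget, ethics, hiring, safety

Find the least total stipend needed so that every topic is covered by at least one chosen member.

M3, M4 cover every topic at stipend 8 + 11 = 19.
Any cover uses at least 2 members; among all covering selections none totals below 19.

19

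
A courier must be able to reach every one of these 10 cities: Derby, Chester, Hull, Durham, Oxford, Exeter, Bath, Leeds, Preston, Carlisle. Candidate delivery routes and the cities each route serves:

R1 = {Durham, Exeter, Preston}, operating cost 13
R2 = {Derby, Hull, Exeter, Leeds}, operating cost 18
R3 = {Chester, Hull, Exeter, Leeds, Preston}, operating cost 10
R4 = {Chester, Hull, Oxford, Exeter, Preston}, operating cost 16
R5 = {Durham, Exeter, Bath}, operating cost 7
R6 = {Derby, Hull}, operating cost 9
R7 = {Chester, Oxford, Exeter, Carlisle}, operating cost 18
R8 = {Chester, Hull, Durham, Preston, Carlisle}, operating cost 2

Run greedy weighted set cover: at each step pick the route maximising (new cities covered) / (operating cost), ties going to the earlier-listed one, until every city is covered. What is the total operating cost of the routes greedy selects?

43

Pick 1: R8 adds 5 new (Chester, Hull, Durham, Preston, Carlisle) at operating cost 2 (ratio 5/2).
Pick 2: R5 adds 2 new (Exeter, Bath) at operating cost 7 (ratio 2/7).
Pick 3: R2 adds 2 new (Derby, Leeds) at operating cost 18 (ratio 2/18).
Pick 4: R4 adds 1 new (Oxford) at operating cost 16 (ratio 1/16).
Greedy total operating cost: 2 + 7 + 18 + 16 = 43.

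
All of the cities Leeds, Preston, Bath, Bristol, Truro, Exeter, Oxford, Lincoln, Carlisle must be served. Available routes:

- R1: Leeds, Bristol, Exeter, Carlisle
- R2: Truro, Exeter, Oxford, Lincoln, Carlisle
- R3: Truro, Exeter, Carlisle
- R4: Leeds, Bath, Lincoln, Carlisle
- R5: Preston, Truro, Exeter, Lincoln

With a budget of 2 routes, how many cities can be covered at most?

Choosing R1, R2 covers {Leeds, Bristol, Truro, Exeter, Oxford, Lincoln, Carlisle} — 7 cities.
No choice of 2 routes does better; here Preston, Bath are left uncovered.

7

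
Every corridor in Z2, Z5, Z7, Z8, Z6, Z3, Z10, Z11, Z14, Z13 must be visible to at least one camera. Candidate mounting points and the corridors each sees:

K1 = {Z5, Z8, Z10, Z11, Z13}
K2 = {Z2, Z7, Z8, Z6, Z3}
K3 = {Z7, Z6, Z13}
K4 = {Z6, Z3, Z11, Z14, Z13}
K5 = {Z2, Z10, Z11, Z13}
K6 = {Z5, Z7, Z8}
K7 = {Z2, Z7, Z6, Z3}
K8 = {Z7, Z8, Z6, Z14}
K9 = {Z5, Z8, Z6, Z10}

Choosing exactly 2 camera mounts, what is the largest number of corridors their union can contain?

9

Choosing K1, K2 covers {Z2, Z5, Z7, Z8, Z6, Z3, Z10, Z11, Z13} — 9 corridors.
No choice of 2 camera mounts does better; here Z14 is left uncovered.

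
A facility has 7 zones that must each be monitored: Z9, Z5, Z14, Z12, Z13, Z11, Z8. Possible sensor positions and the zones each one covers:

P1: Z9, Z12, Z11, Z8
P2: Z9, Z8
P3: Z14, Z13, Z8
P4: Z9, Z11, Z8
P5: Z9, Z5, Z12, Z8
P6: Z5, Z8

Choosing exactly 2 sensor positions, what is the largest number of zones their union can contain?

6

Choosing P1, P3 covers {Z9, Z14, Z12, Z13, Z11, Z8} — 6 zones.
No choice of 2 sensor positions does better; here Z5 is left uncovered.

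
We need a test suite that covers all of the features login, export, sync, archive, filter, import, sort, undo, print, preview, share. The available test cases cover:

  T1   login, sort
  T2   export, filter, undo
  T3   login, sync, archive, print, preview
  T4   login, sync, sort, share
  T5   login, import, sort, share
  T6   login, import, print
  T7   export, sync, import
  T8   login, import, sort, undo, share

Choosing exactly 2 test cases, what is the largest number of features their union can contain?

9

Choosing T3, T8 covers {login, sync, archive, import, sort, undo, print, preview, share} — 9 features.
No choice of 2 test cases does better; here export, filter are left uncovered.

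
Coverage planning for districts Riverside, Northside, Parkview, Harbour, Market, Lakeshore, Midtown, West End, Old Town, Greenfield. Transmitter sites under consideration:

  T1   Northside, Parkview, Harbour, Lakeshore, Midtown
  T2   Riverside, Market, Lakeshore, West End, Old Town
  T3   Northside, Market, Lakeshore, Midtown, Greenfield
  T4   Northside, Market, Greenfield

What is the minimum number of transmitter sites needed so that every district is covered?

3

T1, T2, T3 together cover {Riverside, Northside, Parkview, Harbour, Market, Lakeshore, Midtown, West End, Old Town, Greenfield} — every district.
No 2 of the 4 transmitter sites cover everything (all 6 pairs fall short), so 3 is minimum.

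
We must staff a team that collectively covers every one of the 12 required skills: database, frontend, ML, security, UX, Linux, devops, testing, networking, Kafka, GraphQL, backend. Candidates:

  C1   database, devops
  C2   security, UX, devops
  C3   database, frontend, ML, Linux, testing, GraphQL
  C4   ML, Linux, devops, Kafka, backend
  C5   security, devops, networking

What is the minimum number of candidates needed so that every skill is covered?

C2, C3, C4, C5 together cover {database, frontend, ML, security, UX, Linux, devops, testing, networking, Kafka, GraphQL, backend} — every skill.
No 3 of the 5 candidates cover everything (all 10 triples fall short), so 4 is minimum.

4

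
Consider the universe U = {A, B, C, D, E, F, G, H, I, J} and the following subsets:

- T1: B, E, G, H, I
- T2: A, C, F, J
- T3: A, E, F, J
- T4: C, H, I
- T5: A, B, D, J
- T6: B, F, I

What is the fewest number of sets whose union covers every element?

3

T1, T2, T5 together cover {A, B, C, D, E, F, G, H, I, J} — every element.
No 2 of the 6 sets cover everything (all 15 pairs fall short), so 3 is minimum.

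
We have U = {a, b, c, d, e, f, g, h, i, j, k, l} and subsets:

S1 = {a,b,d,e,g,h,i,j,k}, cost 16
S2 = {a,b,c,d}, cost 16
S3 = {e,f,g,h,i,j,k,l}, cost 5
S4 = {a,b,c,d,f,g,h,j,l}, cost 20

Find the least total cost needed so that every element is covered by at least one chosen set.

21

S2, S3 cover every element at cost 16 + 5 = 21.
Any cover uses at least 2 sets; among all covering selections none totals below 21.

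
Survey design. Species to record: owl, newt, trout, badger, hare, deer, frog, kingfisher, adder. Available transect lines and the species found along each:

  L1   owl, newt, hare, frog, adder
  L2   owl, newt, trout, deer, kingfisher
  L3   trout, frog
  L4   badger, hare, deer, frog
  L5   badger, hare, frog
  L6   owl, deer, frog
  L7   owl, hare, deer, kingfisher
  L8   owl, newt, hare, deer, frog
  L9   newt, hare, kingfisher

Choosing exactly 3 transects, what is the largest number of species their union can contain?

Choosing L1, L2, L4 covers {owl, newt, trout, badger, hare, deer, frog, kingfisher, adder} — 9 species.
That is all 9 species.

9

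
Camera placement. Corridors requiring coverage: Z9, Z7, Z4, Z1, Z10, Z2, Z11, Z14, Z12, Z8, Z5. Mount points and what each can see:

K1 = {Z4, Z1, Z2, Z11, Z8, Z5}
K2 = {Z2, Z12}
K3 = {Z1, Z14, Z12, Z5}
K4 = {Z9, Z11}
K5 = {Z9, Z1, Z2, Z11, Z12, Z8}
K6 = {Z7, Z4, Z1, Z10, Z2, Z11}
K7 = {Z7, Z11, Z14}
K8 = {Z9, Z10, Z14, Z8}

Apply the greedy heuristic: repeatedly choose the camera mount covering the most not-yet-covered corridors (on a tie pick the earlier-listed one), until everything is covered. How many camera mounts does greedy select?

Pick 1: K1 covers 6 new corridors (Z4, Z1, Z2, Z11, Z8, Z5).
Pick 2: K8 covers 3 new corridors (Z9, Z10, Z14).
Pick 3: K2 covers 1 new corridors (Z12).
Pick 4: K6 covers 1 new corridors (Z7).
Greedy uses 4 camera mounts. (The true minimum is 3.)

4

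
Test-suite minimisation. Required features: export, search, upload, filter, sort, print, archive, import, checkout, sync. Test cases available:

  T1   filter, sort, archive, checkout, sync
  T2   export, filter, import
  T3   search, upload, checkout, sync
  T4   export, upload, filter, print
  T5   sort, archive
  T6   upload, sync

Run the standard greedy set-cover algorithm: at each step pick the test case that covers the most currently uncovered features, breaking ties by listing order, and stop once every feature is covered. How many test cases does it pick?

4

Pick 1: T1 covers 5 new features (filter, sort, archive, checkout, sync).
Pick 2: T4 covers 3 new features (export, upload, print).
Pick 3: T2 covers 1 new features (import).
Pick 4: T3 covers 1 new features (search).
Greedy uses 4 test cases.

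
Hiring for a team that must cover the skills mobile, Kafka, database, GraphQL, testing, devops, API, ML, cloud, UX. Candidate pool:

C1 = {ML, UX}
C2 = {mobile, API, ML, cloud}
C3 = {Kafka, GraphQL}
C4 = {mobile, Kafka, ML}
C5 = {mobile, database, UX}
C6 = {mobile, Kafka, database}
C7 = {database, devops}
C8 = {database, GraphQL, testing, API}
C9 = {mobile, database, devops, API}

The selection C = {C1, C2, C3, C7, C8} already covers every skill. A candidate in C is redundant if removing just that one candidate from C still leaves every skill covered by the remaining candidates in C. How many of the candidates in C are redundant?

Drop C1: UX uncovered — not redundant.
Drop C2: mobile, cloud uncovered — not redundant.
Drop C3: Kafka uncovered — not redundant.
Drop C7: devops uncovered — not redundant.
Drop C8: testing uncovered — not redundant.
None of the candidates in C is redundant.

0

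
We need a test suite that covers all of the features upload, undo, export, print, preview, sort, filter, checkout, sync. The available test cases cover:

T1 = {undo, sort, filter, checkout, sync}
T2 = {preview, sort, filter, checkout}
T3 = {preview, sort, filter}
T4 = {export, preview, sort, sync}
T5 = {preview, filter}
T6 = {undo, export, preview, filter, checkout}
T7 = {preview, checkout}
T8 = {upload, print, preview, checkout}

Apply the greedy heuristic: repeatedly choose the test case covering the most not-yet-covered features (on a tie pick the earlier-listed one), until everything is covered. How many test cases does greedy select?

3

Pick 1: T1 covers 5 new features (undo, sort, filter, checkout, sync).
Pick 2: T8 covers 3 new features (upload, print, preview).
Pick 3: T4 covers 1 new features (export).
Greedy uses 3 test cases.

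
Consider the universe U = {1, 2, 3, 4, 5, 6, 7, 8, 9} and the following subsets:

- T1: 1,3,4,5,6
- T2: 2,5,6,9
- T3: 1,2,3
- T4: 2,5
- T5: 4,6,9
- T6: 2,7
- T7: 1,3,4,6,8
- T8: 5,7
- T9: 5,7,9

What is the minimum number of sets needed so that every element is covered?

T2, T6, T7 together cover {1, 2, 3, 4, 5, 6, 7, 8, 9} — every element.
No 2 of the 9 sets cover everything (all 36 pairs fall short), so 3 is minimum.
Greedy (largest uncovered first) would take T1, T2, T6, T7 — 4 sets — but 3 suffice.

3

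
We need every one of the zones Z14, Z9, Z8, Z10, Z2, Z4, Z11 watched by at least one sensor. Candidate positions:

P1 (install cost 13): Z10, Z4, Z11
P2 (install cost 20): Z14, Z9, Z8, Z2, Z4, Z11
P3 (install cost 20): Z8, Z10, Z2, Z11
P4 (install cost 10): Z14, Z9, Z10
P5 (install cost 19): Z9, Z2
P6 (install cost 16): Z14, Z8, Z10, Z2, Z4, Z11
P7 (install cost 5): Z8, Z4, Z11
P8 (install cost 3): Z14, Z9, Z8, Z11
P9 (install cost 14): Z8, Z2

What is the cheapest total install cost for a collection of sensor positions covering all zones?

19

P6, P8 cover every zone at install cost 16 + 3 = 19.
Any cover uses at least 2 sensor positions; among all covering selections none totals below 19.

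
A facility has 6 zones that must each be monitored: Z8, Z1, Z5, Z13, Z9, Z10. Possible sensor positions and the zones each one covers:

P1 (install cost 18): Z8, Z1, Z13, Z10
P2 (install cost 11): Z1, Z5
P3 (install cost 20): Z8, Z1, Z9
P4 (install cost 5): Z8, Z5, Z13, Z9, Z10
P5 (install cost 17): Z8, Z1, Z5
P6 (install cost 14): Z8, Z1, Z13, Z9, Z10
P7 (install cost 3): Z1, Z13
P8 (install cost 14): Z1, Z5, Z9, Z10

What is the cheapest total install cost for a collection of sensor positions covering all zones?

P4, P7 cover every zone at install cost 5 + 3 = 8.
Any cover uses at least 2 sensor positions; among all covering selections none totals below 8.

8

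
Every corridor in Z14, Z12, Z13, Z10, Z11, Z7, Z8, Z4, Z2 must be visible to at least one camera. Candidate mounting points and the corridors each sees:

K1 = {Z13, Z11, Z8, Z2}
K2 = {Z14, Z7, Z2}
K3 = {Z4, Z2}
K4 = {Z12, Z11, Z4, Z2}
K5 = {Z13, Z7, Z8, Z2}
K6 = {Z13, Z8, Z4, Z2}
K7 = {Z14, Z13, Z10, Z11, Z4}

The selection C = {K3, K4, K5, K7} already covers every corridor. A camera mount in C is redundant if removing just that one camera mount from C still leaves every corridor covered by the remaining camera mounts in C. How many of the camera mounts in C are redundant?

1

Drop K3: the rest still cover every corridor — redundant.
Drop K4: Z12 uncovered — not redundant.
Drop K5: Z7, Z8 uncovered — not redundant.
Drop K7: Z14, Z10 uncovered — not redundant.
1 redundant: K3.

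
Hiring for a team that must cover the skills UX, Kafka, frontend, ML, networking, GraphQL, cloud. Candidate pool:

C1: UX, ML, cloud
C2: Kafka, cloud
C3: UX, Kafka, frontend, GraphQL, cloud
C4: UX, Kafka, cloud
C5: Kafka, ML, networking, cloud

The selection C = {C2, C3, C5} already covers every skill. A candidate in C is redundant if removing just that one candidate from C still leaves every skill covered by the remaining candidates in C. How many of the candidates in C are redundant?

Drop C2: the rest still cover every skill — redundant.
Drop C3: UX, frontend, GraphQL uncovered — not redundant.
Drop C5: ML, networking uncovered — not redundant.
1 redundant: C2.

1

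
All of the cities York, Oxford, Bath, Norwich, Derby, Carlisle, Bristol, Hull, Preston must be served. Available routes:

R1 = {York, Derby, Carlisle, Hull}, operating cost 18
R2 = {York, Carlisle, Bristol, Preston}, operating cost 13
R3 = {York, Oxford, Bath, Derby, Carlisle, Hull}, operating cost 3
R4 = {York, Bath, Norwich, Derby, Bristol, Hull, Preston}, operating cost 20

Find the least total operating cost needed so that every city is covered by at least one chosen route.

23

R3, R4 cover every city at operating cost 3 + 20 = 23.
Any cover uses at least 2 routes; among all covering selections none totals below 23.
Greedy by coverage-per-operating cost would pick R3, R2, R4 for 36 — worse than the optimum 23.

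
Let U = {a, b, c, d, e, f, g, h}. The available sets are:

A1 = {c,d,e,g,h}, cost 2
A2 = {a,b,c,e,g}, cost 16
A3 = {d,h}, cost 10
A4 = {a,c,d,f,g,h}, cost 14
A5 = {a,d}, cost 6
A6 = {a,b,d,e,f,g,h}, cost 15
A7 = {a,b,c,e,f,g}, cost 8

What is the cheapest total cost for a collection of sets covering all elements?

10

A1, A7 cover every element at cost 2 + 8 = 10.
Any cover uses at least 2 sets; among all covering selections none totals below 10.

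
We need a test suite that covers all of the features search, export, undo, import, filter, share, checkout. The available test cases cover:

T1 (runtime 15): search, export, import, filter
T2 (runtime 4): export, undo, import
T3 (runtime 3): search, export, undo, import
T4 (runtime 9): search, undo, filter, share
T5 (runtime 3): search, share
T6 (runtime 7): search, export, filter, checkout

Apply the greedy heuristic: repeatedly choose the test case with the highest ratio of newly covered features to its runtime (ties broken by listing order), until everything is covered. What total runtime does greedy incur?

Pick 1: T3 adds 4 new (search, export, undo, import) at runtime 3 (ratio 4/3).
Pick 2: T5 adds 1 new (share) at runtime 3 (ratio 1/3).
Pick 3: T6 adds 2 new (filter, checkout) at runtime 7 (ratio 2/7).
Greedy total runtime: 3 + 3 + 7 = 13.

13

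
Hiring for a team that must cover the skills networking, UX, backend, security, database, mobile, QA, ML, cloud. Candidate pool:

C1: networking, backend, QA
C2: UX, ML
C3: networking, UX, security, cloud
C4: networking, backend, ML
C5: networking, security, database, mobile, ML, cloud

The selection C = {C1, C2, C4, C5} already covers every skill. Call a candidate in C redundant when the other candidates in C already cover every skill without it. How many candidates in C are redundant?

1

Drop C1: QA uncovered — not redundant.
Drop C2: UX uncovered — not redundant.
Drop C4: the rest still cover every skill — redundant.
Drop C5: security, database, mobile, cloud uncovered — not redundant.
1 redundant: C4.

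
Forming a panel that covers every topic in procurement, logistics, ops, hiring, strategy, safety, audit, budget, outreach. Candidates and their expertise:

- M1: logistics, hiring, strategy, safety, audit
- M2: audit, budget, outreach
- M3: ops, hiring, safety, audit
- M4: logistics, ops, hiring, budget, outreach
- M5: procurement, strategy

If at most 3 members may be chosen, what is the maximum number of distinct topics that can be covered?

Choosing M1, M4, M5 covers {procurement, logistics, ops, hiring, strategy, safety, audit, budget, outreach} — 9 topics.
That is all 9 topics.

9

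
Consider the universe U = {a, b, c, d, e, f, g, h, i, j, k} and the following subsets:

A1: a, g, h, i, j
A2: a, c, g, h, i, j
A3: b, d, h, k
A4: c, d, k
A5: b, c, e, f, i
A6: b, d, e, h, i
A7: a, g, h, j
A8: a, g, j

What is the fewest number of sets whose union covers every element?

3

A1, A3, A5 together cover {a, b, c, d, e, f, g, h, i, j, k} — every element.
No 2 of the 8 sets cover everything (all 28 pairs fall short), so 3 is minimum.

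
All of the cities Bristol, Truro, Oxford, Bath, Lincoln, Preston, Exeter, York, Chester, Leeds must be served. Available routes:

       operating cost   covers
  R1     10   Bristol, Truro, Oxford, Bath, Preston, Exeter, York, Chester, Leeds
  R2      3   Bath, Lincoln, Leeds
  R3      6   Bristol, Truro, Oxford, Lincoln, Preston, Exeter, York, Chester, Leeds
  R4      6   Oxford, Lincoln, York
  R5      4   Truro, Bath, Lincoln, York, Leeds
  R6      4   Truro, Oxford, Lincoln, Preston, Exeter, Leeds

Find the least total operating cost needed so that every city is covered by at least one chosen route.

R2, R3 cover every city at operating cost 3 + 6 = 9.
Any cover uses at least 2 routes; among all covering selections none totals below 9.

9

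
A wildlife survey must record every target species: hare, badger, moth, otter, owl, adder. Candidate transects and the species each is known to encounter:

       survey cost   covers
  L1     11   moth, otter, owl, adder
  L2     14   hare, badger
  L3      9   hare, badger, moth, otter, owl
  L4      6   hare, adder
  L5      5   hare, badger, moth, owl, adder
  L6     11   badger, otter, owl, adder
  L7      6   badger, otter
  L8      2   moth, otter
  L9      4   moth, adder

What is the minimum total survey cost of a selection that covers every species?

7

L5, L8 cover every species at survey cost 5 + 2 = 7.
Any cover uses at least 2 transects; among all covering selections none totals below 7.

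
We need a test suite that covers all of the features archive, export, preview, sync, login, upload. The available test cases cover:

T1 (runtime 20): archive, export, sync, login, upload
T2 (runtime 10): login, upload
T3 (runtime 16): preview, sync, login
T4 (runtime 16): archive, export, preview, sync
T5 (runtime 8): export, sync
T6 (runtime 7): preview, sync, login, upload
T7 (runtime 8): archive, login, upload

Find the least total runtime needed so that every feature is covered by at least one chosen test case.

T4, T6 cover every feature at runtime 16 + 7 = 23.
Any cover uses at least 2 test cases; among all covering selections none totals below 23.

23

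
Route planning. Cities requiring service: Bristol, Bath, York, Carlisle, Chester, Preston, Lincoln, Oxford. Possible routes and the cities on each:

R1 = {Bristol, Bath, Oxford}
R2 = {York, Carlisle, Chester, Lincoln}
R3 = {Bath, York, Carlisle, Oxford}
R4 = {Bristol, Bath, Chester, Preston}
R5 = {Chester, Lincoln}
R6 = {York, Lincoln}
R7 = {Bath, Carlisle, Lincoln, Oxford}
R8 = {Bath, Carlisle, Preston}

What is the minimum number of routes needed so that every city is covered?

3

R1, R2, R4 together cover {Bristol, Bath, York, Carlisle, Chester, Preston, Lincoln, Oxford} — every city.
No 2 of the 8 routes cover everything (all 28 pairs fall short), so 3 is minimum.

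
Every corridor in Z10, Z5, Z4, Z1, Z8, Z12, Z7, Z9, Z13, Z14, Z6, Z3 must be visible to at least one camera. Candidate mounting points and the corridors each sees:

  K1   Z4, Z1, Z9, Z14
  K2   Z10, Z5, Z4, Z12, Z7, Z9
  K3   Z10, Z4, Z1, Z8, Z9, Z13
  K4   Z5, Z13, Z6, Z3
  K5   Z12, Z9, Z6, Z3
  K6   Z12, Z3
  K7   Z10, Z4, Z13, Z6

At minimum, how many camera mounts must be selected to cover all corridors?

4

K1, K2, K3, K4 together cover {Z10, Z5, Z4, Z1, Z8, Z12, Z7, Z9, Z13, Z14, Z6, Z3} — every corridor.
No 3 of the 7 camera mounts cover everything (all 35 triples fall short), so 4 is minimum.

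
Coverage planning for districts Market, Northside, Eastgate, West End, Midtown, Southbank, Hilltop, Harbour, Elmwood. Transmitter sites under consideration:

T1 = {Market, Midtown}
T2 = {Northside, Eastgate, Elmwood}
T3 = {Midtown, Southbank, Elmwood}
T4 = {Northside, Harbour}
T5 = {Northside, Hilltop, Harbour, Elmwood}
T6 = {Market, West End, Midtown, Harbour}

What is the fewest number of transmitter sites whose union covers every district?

4

T2, T3, T5, T6 together cover {Market, Northside, Eastgate, West End, Midtown, Southbank, Hilltop, Harbour, Elmwood} — every district.
No 3 of the 6 transmitter sites cover everything (all 20 triples fall short), so 4 is minimum.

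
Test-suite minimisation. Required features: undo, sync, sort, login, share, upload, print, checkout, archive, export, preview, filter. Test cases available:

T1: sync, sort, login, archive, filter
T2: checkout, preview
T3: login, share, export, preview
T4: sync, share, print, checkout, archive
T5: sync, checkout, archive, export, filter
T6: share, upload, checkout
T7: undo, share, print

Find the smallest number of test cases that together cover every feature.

4

T1, T3, T6, T7 together cover {undo, sync, sort, login, share, upload, print, checkout, archive, export, preview, filter} — every feature.
No 3 of the 7 test cases cover everything (all 35 triples fall short), so 4 is minimum.
Greedy (largest uncovered first) would take T1, T3, T4, T6, T7 — 5 test cases — but 4 suffice.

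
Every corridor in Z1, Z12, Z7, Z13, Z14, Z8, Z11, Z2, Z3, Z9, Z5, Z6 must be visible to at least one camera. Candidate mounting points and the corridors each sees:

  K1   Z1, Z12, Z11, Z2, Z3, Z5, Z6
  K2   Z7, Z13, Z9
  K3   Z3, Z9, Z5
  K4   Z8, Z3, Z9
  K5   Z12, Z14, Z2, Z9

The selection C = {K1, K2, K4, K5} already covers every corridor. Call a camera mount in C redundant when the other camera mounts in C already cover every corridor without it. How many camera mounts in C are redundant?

Drop K1: Z1, Z11, Z5, Z6 uncovered — not redundant.
Drop K2: Z7, Z13 uncovered — not redundant.
Drop K4: Z8 uncovered — not redundant.
Drop K5: Z14 uncovered — not redundant.
None of the camera mounts in C is redundant.

0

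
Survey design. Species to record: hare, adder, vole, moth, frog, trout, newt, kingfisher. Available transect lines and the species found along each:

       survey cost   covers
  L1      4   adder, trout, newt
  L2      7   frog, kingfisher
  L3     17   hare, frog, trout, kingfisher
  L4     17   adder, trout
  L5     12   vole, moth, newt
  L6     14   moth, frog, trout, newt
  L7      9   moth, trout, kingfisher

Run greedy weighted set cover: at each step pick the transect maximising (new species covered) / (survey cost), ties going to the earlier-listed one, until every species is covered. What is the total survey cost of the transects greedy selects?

Pick 1: L1 adds 3 new (adder, trout, newt) at survey cost 4 (ratio 3/4).
Pick 2: L2 adds 2 new (frog, kingfisher) at survey cost 7 (ratio 2/7).
Pick 3: L5 adds 2 new (vole, moth) at survey cost 12 (ratio 2/12).
Pick 4: L3 adds 1 new (hare) at survey cost 17 (ratio 1/17).
Greedy total survey cost: 4 + 7 + 12 + 17 = 40. (The true optimum is 33, so greedy overshoots here.)

40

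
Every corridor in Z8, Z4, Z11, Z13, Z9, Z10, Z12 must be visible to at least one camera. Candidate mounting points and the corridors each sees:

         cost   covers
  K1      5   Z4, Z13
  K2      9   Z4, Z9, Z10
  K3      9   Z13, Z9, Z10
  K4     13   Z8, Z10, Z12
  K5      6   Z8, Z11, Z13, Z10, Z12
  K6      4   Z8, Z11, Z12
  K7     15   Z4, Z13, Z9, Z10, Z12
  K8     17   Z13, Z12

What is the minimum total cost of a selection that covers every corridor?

K2, K5 cover every corridor at cost 9 + 6 = 15.
Any cover uses at least 2 camera mounts; among all covering selections none totals below 15.

15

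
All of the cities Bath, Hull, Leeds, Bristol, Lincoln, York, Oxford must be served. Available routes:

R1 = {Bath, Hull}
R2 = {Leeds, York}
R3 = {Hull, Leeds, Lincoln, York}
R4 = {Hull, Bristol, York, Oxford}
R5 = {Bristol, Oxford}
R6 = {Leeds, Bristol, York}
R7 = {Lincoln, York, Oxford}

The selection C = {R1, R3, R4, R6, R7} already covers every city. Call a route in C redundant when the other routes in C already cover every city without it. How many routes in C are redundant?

Drop R1: Bath uncovered — not redundant.
Drop R3: the rest still cover every city — redundant.
Drop R4: the rest still cover every city — redundant.
Drop R6: the rest still cover every city — redundant.
Drop R7: the rest still cover every city — redundant.
4 redundant: R3, R4, R6, R7.

4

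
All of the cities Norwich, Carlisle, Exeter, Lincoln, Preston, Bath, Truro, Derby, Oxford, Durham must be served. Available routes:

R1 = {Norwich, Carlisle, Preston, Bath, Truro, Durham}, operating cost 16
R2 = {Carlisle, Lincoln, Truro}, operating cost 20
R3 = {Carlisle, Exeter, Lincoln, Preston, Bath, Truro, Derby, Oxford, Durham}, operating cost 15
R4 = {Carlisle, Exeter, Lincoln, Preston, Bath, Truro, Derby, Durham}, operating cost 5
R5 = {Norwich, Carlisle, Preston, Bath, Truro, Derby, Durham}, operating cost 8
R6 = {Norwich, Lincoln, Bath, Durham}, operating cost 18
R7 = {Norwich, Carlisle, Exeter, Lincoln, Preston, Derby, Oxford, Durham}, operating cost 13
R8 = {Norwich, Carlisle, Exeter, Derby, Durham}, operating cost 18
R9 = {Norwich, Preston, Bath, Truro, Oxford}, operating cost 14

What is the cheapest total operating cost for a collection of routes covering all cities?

R4, R7 cover every city at operating cost 5 + 13 = 18.
Any cover uses at least 2 routes; among all covering selections none totals below 18.

18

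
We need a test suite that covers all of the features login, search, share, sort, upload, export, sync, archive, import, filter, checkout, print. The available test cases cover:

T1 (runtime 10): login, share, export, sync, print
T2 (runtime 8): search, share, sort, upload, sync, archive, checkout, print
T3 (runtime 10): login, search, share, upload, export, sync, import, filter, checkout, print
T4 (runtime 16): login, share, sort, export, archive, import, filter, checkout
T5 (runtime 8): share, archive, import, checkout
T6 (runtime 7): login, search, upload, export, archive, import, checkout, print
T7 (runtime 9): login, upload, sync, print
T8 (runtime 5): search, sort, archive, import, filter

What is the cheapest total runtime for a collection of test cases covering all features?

15

T3, T8 cover every feature at runtime 10 + 5 = 15.
Any cover uses at least 2 test cases; among all covering selections none totals below 15.
Greedy by coverage-per-runtime would pick T6, T8, T2 for 20 — worse than the optimum 15.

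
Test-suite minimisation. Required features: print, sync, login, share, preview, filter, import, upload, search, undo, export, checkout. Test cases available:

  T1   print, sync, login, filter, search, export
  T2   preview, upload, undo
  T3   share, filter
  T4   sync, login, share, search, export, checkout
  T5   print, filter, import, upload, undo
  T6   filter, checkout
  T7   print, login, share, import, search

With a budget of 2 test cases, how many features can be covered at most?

Choosing T4, T5 covers {print, sync, login, share, filter, import, upload, search, undo, export, checkout} — 11 features.
No choice of 2 test cases does better; here preview is left uncovered.

11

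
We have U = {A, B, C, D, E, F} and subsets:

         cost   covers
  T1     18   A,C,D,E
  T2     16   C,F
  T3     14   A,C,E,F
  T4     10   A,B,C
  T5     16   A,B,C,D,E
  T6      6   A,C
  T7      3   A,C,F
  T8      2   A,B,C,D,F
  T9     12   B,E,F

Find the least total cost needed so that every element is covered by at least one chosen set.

14

T8, T9 cover every element at cost 2 + 12 = 14.
Any cover uses at least 2 sets; among all covering selections none totals below 14.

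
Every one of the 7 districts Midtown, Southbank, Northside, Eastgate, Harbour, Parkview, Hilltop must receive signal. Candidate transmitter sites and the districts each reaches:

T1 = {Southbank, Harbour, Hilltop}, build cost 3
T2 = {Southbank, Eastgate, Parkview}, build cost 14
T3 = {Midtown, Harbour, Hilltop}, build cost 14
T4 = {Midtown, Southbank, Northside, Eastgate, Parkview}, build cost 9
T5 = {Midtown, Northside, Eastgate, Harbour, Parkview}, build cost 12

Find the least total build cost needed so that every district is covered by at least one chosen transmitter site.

12

T1, T4 cover every district at build cost 3 + 9 = 12.
Any cover uses at least 2 transmitter sites; among all covering selections none totals below 12.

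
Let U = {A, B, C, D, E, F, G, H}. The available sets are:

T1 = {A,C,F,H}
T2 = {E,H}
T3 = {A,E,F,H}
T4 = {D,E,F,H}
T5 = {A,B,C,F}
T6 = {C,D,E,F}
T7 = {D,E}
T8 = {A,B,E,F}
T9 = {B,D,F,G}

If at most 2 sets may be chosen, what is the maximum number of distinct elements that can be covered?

Choosing T1, T9 covers {A, B, C, D, F, G, H} — 7 elements.
No choice of 2 sets does better; here E is left uncovered.

7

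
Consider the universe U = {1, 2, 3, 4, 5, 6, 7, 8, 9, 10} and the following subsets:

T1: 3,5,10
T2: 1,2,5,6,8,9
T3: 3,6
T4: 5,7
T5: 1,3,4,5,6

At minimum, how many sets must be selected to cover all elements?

4

T1, T2, T4, T5 together cover {1, 2, 3, 4, 5, 6, 7, 8, 9, 10} — every element.
No 3 of the 5 sets cover everything (all 10 triples fall short), so 4 is minimum.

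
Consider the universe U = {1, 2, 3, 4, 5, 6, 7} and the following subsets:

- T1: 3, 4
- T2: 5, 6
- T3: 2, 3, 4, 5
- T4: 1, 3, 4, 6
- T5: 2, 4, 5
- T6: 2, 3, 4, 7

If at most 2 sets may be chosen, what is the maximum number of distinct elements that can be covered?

6

Choosing T2, T6 covers {2, 3, 4, 5, 6, 7} — 6 elements.
No choice of 2 sets does better; here 1 is left uncovered.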